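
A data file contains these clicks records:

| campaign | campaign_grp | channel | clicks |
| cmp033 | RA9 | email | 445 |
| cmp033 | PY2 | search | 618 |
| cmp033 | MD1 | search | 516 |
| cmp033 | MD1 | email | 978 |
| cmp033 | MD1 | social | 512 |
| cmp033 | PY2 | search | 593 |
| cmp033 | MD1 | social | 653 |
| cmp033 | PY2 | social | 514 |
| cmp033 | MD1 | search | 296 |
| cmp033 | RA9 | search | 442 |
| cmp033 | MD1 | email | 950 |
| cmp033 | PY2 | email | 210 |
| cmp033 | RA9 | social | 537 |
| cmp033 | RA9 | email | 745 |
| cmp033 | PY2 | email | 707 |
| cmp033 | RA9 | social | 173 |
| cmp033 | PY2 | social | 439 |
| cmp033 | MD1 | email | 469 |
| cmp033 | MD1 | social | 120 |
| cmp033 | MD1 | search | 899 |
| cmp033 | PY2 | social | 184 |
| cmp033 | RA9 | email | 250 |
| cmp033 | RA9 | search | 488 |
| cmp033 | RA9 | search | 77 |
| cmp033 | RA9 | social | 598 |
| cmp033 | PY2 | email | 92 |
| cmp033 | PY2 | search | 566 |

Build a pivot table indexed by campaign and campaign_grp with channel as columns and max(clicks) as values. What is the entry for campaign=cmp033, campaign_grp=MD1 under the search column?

Rows with campaign=cmp033, campaign_grp=MD1 and channel=search: clicks values are 516, 296, 899.
max(516, 296, 899) = 899.

899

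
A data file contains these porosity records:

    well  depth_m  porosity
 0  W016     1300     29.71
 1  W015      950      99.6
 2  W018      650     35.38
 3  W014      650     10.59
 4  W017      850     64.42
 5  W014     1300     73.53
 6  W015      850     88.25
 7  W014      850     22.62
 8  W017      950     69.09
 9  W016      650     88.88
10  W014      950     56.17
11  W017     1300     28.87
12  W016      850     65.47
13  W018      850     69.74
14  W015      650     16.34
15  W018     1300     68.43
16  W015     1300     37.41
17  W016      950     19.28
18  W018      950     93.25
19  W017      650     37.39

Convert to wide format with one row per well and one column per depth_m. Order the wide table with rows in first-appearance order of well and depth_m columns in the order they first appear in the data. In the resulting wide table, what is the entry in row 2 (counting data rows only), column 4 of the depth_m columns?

88.25

With rows in first-appearance order of well, row 2 is well=W015. depth_m columns in first-appearance order: 1300, 950, 650, 850; column 4 is 850.
Long rows with well=W015, depth_m=850: porosity = 88.25.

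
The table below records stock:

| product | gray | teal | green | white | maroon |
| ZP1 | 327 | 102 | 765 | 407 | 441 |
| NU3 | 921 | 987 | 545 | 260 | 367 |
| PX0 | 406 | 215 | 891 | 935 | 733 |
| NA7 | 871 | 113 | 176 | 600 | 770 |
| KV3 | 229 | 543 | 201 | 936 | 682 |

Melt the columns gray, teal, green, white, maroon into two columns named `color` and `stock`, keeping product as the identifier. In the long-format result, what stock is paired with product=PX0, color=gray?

Unpivoting turns each (product, wide-column) pair into one long row.
The wide cell at row PX0, column gray holds 406, so the long row (PX0, gray) has stock=406.

406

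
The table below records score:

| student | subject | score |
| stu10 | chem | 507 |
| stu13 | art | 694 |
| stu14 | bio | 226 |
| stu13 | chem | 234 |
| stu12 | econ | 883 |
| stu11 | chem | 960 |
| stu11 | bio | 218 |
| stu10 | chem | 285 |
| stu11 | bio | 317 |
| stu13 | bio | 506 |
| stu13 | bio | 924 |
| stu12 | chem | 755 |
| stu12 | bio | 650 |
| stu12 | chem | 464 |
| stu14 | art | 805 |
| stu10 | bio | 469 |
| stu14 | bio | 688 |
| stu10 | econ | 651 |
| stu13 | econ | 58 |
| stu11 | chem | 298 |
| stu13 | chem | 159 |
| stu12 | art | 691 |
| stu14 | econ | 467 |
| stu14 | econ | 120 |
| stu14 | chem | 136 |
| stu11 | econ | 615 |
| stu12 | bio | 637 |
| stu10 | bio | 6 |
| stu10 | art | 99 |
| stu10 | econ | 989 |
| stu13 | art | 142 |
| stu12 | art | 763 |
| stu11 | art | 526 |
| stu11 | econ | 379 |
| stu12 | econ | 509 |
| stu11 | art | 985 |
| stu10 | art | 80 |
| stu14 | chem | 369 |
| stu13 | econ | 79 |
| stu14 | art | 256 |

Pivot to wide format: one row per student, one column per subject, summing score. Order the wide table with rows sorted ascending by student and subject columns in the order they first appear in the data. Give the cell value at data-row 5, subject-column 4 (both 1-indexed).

With rows sorted ascending by student, row 5 is student=stu14. subject columns in first-appearance order: chem, art, bio, econ; column 4 is econ.
Long rows with student=stu14, subject=econ: 467 + 120 = 587.

587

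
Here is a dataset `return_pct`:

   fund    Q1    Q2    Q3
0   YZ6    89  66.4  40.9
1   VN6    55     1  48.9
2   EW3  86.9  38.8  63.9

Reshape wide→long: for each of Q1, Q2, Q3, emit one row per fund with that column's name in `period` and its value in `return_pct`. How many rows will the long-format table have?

9

3 fund values × 3 melted columns = 9 rows.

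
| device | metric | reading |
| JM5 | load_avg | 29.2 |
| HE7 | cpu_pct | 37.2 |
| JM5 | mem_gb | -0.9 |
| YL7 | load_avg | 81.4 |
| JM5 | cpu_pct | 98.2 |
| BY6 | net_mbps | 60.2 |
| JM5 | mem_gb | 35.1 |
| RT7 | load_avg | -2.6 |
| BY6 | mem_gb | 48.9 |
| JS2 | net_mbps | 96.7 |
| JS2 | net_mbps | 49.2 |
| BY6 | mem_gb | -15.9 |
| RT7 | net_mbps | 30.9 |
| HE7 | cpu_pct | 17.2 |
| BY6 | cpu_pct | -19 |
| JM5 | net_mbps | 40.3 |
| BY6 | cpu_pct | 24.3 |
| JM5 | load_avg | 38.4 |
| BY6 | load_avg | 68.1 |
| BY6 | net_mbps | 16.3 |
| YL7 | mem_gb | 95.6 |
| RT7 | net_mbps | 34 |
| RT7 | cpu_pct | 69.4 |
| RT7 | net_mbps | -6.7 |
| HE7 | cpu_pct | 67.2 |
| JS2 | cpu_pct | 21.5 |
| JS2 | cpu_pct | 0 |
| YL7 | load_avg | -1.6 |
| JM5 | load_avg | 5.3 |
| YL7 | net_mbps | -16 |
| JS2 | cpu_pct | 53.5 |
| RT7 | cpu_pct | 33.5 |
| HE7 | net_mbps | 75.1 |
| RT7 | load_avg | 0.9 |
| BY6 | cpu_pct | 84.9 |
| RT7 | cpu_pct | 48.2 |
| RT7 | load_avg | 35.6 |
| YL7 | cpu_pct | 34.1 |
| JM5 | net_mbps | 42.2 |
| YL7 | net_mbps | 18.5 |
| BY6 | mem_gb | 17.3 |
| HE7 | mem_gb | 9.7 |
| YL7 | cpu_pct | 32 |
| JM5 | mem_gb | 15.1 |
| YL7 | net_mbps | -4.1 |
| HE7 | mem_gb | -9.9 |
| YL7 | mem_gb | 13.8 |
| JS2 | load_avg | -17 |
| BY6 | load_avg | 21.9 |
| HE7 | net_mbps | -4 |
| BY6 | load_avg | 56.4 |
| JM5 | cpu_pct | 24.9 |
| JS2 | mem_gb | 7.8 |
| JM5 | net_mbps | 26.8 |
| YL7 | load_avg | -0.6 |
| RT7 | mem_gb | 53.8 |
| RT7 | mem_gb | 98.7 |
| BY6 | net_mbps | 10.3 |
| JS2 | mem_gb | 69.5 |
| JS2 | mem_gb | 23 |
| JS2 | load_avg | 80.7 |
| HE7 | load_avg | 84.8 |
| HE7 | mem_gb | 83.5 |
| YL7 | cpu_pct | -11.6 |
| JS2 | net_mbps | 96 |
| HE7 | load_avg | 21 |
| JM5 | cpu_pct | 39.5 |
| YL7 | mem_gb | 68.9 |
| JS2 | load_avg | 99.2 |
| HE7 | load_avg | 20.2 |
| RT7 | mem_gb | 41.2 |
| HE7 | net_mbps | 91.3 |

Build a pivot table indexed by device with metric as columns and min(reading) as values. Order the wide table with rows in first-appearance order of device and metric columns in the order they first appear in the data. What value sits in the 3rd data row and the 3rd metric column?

13.8

With rows in first-appearance order of device, row 3 is device=YL7. metric columns in first-appearance order: load_avg, cpu_pct, mem_gb, net_mbps; column 3 is mem_gb.
Long rows with device=YL7, metric=mem_gb: min(95.6, 13.8, 68.9) = 13.8.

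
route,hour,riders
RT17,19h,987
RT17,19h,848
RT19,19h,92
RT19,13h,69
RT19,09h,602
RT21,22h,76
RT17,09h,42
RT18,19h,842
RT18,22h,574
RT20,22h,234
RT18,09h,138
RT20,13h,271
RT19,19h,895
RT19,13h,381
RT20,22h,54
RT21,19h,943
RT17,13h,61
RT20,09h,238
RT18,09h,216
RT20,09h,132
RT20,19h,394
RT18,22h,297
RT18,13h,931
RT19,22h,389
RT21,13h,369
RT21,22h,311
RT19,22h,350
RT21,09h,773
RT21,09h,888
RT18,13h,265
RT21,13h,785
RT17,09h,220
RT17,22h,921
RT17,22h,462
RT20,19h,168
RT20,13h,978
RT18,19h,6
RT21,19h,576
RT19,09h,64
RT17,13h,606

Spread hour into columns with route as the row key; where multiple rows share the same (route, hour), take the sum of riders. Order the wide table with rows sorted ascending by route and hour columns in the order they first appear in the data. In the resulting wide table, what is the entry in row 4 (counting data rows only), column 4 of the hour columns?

288

With rows sorted ascending by route, row 4 is route=RT20. hour columns in first-appearance order: 19h, 13h, 09h, 22h; column 4 is 22h.
Long rows with route=RT20, hour=22h: 234 + 54 = 288.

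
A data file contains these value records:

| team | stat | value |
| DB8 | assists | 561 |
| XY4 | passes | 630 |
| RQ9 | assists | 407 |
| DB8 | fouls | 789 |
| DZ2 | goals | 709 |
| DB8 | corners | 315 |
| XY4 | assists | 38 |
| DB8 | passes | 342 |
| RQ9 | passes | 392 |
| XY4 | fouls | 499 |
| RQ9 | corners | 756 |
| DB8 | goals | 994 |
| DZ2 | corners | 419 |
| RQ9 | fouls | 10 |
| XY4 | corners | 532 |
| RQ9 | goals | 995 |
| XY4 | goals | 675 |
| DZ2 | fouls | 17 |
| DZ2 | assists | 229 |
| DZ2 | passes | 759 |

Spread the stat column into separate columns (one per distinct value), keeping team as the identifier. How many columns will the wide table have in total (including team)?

6

1 column for team plus 5 distinct stat values → 6 columns.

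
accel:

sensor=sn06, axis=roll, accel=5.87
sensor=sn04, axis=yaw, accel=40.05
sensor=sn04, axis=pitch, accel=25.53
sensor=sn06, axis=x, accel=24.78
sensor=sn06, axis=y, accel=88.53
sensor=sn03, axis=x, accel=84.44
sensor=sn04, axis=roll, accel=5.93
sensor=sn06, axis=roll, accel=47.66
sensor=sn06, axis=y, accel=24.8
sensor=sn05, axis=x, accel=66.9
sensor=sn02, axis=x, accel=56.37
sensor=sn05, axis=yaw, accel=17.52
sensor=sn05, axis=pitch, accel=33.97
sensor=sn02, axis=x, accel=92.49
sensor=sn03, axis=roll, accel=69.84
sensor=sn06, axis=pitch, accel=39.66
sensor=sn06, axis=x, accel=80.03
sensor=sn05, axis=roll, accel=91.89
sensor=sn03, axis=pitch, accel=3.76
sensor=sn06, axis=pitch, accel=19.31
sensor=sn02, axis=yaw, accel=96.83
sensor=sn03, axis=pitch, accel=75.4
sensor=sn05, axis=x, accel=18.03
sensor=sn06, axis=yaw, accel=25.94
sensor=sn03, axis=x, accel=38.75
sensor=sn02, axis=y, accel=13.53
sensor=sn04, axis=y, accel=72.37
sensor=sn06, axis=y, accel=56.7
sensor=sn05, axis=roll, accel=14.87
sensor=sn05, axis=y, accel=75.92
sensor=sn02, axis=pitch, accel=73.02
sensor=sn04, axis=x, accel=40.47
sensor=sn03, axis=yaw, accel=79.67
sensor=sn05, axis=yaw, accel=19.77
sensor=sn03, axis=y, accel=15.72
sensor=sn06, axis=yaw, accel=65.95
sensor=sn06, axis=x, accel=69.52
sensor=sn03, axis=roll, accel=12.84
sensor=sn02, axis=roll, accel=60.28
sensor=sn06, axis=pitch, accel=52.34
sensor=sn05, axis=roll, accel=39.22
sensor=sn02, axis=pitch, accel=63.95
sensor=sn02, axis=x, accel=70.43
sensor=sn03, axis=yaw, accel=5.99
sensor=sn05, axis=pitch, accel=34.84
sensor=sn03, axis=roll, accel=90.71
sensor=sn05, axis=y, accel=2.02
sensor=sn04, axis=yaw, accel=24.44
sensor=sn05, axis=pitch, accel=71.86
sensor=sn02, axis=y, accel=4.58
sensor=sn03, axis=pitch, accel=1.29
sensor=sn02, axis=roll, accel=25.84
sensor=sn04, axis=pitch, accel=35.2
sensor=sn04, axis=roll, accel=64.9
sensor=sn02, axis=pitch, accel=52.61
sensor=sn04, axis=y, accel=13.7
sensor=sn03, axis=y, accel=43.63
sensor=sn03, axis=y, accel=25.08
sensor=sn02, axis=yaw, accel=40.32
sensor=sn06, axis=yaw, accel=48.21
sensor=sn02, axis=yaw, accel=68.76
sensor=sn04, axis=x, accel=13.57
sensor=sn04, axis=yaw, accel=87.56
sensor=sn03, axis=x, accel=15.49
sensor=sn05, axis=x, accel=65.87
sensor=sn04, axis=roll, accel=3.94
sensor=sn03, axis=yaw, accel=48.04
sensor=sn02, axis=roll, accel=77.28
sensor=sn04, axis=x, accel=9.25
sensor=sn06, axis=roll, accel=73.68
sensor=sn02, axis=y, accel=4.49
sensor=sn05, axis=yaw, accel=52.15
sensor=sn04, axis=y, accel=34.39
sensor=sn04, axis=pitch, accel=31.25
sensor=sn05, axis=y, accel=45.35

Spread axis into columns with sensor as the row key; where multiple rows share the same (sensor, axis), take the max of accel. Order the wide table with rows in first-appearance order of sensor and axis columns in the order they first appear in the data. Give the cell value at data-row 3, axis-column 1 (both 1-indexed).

With rows in first-appearance order of sensor, row 3 is sensor=sn03. axis columns in first-appearance order: roll, yaw, pitch, x, y; column 1 is roll.
Long rows with sensor=sn03, axis=roll: max(69.84, 12.84, 90.71) = 90.71.

90.71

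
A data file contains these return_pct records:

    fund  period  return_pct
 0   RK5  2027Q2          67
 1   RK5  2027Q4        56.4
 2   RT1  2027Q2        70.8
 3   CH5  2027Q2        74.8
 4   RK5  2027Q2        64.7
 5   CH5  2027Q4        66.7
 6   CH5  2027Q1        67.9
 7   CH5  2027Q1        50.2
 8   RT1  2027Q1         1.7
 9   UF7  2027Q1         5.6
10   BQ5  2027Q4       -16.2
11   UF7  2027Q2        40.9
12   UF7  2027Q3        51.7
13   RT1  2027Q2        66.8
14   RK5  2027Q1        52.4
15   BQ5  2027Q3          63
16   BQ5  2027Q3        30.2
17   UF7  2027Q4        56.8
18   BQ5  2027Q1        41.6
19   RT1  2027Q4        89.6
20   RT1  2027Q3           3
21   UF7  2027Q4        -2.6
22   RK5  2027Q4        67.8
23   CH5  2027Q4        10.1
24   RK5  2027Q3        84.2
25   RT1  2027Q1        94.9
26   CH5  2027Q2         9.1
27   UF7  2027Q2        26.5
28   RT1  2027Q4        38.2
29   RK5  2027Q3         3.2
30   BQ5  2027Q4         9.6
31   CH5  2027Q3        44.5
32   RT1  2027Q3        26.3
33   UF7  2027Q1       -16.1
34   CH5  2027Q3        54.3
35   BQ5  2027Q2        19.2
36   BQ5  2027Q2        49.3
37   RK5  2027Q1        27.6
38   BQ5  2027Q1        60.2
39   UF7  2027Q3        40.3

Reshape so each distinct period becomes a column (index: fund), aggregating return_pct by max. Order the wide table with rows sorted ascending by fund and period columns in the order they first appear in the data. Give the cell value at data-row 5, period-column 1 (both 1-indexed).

With rows sorted ascending by fund, row 5 is fund=UF7. period columns in first-appearance order: 2027Q2, 2027Q4, 2027Q1, 2027Q3; column 1 is 2027Q2.
Long rows with fund=UF7, period=2027Q2: max(40.9, 26.5) = 40.9.

40.9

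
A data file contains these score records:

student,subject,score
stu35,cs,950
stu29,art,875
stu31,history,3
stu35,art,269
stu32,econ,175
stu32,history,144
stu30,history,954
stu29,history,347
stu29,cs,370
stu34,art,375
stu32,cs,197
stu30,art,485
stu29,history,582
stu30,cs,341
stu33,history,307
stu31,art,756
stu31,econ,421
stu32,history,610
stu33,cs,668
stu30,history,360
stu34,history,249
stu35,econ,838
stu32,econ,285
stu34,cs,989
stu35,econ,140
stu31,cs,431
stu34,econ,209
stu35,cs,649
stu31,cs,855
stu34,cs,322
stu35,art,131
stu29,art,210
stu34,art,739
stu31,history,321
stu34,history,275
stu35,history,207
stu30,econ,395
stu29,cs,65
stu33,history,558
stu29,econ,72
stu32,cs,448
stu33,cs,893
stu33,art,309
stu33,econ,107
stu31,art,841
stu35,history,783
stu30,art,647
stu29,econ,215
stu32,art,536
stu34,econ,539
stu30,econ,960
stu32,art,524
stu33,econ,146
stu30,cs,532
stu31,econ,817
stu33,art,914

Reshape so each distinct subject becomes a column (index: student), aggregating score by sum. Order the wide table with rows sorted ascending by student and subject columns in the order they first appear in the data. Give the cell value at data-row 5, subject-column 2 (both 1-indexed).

With rows sorted ascending by student, row 5 is student=stu33. subject columns in first-appearance order: cs, art, history, econ; column 2 is art.
Long rows with student=stu33, subject=art: 309 + 914 = 1223.

1223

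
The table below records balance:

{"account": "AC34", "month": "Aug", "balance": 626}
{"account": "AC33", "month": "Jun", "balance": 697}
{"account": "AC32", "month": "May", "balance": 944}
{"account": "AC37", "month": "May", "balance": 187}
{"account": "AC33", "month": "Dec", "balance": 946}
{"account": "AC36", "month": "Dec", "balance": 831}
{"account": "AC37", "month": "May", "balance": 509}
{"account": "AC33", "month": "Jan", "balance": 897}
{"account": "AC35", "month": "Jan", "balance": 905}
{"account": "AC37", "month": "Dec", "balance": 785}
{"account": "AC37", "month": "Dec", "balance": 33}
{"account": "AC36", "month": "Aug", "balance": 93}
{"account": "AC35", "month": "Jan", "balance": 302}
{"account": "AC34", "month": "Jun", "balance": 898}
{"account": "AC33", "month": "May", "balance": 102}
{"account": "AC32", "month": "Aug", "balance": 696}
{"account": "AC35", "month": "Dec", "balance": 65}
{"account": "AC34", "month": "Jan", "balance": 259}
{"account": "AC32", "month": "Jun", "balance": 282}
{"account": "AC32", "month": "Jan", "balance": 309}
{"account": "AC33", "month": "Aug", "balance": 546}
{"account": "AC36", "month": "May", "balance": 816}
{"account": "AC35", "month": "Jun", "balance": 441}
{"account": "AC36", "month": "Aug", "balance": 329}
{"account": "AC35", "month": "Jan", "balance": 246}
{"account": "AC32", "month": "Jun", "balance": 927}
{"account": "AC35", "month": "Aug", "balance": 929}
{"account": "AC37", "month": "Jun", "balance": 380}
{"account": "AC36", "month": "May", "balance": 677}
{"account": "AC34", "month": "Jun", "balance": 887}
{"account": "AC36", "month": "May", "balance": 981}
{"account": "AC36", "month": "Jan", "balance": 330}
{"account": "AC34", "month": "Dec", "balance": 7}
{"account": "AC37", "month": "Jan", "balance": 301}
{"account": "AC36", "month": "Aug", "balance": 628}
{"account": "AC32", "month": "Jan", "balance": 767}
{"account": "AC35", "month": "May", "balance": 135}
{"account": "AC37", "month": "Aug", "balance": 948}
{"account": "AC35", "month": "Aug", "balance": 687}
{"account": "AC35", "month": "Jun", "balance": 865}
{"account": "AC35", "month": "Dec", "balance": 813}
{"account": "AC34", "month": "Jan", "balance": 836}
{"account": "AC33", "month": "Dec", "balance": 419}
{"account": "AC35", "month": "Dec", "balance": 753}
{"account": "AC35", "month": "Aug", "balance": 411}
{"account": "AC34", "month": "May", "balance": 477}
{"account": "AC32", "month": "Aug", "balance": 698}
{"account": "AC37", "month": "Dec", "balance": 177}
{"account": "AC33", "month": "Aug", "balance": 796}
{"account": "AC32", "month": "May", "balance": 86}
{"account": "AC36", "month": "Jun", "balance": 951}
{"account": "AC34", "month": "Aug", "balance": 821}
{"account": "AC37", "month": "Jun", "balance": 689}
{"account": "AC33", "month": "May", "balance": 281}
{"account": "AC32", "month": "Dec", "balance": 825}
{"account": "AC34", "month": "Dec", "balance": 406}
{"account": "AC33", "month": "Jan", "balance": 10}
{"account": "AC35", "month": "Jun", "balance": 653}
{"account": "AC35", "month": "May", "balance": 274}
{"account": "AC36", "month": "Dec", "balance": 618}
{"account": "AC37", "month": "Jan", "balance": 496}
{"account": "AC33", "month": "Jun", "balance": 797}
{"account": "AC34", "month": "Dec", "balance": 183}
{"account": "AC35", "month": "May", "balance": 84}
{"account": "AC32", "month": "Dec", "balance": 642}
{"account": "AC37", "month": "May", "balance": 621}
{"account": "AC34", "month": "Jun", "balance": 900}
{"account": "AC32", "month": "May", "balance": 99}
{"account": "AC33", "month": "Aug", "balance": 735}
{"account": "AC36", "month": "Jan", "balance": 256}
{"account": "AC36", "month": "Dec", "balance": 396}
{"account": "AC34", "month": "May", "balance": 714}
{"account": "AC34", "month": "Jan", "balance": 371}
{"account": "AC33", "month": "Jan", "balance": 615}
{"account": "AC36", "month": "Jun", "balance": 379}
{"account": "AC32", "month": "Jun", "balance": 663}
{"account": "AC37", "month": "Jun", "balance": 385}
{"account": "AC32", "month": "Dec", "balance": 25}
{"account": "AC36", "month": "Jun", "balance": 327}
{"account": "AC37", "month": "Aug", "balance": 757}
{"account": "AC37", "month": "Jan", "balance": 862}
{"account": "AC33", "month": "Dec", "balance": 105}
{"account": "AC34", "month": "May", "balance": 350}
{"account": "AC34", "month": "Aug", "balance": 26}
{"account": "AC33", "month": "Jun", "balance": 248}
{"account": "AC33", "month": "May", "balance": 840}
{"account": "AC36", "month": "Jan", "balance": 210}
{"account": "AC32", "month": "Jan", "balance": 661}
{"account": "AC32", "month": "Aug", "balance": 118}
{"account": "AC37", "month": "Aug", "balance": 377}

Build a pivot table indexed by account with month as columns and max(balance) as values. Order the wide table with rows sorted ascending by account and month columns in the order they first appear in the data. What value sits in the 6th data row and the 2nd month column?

689

With rows sorted ascending by account, row 6 is account=AC37. month columns in first-appearance order: Aug, Jun, May, Dec, Jan; column 2 is Jun.
Long rows with account=AC37, month=Jun: max(380, 689, 385) = 689.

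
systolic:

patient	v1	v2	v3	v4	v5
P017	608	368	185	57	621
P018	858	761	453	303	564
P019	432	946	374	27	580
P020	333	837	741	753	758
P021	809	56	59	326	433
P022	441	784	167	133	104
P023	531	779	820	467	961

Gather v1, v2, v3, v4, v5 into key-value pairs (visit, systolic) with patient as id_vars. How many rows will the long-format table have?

35

7 patient values × 5 melted columns = 35 rows.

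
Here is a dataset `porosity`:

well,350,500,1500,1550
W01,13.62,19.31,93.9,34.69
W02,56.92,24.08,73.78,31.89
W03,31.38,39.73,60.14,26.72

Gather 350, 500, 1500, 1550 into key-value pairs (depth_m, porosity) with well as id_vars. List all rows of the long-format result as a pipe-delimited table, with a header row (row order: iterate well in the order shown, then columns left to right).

Each (well, column) pair becomes one row: 3 × 4 = 12 rows.
For example, (W01, 350) → porosity=13.62.

| well | depth_m | porosity |
| W01 | 350 | 13.62 |
| W01 | 500 | 19.31 |
| W01 | 1500 | 93.9 |
| W01 | 1550 | 34.69 |
| W02 | 350 | 56.92 |
| W02 | 500 | 24.08 |
| W02 | 1500 | 73.78 |
| W02 | 1550 | 31.89 |
| W03 | 350 | 31.38 |
| W03 | 500 | 39.73 |
| W03 | 1500 | 60.14 |
| W03 | 1550 | 26.72 |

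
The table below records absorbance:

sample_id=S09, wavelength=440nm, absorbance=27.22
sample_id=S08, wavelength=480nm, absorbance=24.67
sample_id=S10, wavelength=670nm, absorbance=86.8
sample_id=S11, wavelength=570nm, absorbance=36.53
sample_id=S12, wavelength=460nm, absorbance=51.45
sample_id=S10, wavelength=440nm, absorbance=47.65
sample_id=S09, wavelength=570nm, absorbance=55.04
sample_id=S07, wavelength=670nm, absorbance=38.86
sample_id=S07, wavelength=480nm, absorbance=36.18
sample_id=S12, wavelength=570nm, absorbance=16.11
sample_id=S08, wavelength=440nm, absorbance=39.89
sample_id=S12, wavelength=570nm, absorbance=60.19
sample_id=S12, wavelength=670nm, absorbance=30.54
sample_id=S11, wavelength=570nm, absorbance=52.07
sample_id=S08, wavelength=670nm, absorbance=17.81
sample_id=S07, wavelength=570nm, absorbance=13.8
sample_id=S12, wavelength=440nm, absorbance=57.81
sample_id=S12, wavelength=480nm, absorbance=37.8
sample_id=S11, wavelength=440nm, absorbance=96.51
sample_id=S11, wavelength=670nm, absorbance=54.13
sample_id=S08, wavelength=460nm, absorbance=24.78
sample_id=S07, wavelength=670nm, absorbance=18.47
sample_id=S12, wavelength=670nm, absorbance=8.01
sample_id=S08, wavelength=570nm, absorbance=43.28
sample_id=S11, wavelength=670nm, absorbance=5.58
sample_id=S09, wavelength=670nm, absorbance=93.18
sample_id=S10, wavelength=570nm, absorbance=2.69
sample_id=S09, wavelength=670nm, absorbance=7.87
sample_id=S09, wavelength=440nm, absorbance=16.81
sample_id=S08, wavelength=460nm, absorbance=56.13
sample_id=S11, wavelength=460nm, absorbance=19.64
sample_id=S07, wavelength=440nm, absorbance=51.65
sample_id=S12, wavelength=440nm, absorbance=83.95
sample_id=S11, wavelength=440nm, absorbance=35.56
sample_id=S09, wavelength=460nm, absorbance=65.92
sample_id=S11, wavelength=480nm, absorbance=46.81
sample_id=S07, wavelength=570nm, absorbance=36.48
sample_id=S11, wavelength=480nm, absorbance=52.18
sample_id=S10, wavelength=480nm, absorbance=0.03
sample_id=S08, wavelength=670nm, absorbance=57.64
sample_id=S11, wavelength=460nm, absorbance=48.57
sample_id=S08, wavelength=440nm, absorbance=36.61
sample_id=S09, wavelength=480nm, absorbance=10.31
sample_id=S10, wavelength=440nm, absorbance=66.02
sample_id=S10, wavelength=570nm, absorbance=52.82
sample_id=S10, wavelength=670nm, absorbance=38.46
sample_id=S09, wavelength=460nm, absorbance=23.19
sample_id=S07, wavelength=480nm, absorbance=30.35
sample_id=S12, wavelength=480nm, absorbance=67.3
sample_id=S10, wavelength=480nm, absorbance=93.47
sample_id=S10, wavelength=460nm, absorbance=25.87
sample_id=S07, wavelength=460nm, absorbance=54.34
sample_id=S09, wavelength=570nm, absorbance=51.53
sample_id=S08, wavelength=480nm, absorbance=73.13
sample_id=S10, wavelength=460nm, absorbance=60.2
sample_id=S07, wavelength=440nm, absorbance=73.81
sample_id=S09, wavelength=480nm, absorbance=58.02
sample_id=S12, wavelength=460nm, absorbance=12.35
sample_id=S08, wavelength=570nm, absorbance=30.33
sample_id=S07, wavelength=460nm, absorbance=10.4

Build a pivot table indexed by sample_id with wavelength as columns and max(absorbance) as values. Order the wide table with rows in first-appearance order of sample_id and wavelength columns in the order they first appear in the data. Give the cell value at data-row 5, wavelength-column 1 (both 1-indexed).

With rows in first-appearance order of sample_id, row 5 is sample_id=S12. wavelength columns in first-appearance order: 440nm, 480nm, 670nm, 570nm, 460nm; column 1 is 440nm.
Long rows with sample_id=S12, wavelength=440nm: max(57.81, 83.95) = 83.95.

83.95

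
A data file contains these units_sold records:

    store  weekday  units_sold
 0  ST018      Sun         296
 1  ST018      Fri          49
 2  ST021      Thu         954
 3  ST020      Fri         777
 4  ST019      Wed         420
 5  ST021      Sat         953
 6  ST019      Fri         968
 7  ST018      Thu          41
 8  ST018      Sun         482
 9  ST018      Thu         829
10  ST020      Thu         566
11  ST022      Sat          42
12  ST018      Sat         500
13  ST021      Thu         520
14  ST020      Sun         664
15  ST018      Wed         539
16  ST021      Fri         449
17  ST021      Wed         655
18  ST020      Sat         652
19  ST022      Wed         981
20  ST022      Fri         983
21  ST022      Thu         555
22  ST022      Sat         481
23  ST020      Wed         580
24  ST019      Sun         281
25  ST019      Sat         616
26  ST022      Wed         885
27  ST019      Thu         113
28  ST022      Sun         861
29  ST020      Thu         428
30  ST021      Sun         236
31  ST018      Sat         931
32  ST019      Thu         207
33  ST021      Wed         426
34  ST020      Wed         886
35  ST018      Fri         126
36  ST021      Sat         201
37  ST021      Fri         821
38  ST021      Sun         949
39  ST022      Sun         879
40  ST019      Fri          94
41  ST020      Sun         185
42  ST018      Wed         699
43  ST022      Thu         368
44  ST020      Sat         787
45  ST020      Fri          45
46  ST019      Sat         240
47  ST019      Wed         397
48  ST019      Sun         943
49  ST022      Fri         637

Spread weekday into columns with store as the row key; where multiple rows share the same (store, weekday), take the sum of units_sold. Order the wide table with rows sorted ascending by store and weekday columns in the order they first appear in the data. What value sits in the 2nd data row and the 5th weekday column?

856

With rows sorted ascending by store, row 2 is store=ST019. weekday columns in first-appearance order: Sun, Fri, Thu, Wed, Sat; column 5 is Sat.
Long rows with store=ST019, weekday=Sat: 616 + 240 = 856.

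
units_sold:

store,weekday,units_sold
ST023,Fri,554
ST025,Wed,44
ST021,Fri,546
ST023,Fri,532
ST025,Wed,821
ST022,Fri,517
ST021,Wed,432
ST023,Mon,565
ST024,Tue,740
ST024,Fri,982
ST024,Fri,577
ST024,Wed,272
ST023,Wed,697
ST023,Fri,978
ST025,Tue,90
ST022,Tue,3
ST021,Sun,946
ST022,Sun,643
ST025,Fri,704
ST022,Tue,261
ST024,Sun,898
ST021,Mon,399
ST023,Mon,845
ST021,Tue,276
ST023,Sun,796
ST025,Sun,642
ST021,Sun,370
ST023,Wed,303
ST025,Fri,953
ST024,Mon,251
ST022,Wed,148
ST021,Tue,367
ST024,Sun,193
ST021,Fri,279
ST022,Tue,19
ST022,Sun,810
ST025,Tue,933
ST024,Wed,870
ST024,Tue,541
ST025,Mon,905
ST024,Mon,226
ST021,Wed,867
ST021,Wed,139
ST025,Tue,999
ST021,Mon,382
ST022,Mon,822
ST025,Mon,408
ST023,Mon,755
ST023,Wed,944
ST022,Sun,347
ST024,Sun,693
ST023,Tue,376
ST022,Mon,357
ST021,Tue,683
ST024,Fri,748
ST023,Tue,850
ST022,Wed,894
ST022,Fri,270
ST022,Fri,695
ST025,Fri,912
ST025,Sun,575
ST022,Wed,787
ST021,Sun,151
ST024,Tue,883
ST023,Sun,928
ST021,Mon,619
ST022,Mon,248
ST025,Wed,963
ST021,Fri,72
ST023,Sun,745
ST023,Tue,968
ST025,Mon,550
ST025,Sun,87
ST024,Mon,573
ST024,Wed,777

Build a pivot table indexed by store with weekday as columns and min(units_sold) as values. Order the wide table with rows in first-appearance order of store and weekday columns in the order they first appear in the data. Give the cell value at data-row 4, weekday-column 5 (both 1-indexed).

With rows in first-appearance order of store, row 4 is store=ST022. weekday columns in first-appearance order: Fri, Wed, Mon, Tue, Sun; column 5 is Sun.
Long rows with store=ST022, weekday=Sun: min(643, 810, 347) = 347.

347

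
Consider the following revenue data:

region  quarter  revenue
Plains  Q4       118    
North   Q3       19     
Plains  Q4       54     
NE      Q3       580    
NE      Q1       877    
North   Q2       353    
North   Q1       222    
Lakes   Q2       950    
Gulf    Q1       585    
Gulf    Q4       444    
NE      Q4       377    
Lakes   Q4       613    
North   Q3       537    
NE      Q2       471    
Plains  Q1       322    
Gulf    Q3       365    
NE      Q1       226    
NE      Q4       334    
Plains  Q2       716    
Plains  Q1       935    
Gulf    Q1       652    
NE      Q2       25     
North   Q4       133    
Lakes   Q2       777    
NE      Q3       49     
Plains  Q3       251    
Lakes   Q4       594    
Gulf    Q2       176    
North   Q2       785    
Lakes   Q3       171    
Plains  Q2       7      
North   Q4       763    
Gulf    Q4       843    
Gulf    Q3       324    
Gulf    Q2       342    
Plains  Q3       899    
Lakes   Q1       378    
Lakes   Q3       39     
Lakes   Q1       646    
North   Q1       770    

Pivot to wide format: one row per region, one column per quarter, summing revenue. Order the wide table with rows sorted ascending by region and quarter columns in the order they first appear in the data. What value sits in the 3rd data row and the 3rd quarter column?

With rows sorted ascending by region, row 3 is region=NE. quarter columns in first-appearance order: Q4, Q3, Q1, Q2; column 3 is Q1.
Long rows with region=NE, quarter=Q1: 877 + 226 = 1103.

1103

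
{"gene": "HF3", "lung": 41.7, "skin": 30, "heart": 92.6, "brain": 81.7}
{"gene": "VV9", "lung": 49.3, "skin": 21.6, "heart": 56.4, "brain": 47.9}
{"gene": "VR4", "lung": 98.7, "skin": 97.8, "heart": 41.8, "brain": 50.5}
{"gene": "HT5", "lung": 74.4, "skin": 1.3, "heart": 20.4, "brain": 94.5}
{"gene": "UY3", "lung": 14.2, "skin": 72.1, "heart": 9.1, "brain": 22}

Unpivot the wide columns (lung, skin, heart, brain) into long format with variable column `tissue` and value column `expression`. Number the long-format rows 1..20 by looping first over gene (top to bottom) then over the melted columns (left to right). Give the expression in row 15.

20.4

20 rows total (5 × 4). Row 15: index ⌊(15-1)/4⌋ = 3 into gene → HT5; (15-1) mod 4 = 2 into the melted columns → heart.
So row 15 is (HT5, heart, 20.4); expression = 20.4.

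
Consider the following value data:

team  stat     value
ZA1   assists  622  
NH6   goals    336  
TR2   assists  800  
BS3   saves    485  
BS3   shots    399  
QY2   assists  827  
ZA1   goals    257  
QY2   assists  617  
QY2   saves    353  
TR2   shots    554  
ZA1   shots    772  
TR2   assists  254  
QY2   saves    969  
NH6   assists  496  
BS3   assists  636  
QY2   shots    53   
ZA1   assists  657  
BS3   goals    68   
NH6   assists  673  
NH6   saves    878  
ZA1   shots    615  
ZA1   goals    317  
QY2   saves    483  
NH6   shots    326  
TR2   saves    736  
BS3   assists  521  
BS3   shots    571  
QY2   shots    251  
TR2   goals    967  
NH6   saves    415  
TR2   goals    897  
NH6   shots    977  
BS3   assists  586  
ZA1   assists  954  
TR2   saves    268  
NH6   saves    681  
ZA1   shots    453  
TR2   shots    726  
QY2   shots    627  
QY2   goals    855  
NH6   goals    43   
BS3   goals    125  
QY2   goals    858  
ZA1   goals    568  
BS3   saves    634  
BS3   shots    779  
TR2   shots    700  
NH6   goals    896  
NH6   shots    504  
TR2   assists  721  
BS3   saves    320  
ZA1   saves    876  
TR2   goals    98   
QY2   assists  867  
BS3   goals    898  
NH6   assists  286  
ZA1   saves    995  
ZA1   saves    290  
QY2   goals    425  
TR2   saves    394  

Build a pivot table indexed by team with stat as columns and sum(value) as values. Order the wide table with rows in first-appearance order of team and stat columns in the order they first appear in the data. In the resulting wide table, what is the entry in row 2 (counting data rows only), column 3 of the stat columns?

With rows in first-appearance order of team, row 2 is team=NH6. stat columns in first-appearance order: assists, goals, saves, shots; column 3 is saves.
Long rows with team=NH6, stat=saves: 878 + 415 + 681 = 1974.

1974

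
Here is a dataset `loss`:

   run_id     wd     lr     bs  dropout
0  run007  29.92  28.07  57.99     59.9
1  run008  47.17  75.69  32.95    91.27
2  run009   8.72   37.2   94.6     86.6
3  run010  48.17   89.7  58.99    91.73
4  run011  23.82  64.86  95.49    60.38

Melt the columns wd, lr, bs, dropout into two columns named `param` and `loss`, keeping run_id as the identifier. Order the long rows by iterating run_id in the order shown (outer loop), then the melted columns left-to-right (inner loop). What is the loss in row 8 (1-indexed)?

91.27

20 rows total (5 × 4). Row 8: index ⌊(8-1)/4⌋ = 1 into run_id → run008; (8-1) mod 4 = 3 into the melted columns → dropout.
So row 8 is (run008, dropout, 91.27); loss = 91.27.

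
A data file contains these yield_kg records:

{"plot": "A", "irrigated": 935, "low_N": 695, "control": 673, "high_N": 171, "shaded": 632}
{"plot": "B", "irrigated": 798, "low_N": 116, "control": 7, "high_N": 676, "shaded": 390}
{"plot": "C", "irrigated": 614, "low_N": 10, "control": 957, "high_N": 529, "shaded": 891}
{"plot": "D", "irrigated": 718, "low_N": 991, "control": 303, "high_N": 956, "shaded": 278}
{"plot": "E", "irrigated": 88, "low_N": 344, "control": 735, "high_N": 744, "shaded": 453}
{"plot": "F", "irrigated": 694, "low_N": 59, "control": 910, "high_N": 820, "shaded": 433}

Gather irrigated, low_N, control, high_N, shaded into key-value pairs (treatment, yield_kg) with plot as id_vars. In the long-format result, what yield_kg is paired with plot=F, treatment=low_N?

59

Unpivoting turns each (plot, wide-column) pair into one long row.
The wide cell at row F, column low_N holds 59, so the long row (F, low_N) has yield_kg=59.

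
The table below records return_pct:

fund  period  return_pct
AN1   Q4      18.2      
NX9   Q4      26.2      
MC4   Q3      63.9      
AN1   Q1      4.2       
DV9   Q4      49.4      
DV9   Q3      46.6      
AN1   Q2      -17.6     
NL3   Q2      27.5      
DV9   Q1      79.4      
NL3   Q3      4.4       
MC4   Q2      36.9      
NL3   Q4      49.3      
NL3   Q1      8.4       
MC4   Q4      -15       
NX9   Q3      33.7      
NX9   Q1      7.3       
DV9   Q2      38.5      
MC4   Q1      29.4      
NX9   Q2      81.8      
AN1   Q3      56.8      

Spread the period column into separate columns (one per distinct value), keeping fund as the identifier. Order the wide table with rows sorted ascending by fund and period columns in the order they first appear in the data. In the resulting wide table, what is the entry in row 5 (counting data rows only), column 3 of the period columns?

With rows sorted ascending by fund, row 5 is fund=NX9. period columns in first-appearance order: Q4, Q3, Q1, Q2; column 3 is Q1.
Long rows with fund=NX9, period=Q1: return_pct = 7.3.

7.3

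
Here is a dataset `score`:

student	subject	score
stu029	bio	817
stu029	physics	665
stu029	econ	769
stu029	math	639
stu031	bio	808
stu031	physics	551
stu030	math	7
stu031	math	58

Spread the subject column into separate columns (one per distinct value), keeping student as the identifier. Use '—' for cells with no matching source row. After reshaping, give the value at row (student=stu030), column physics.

—

No long-format row has student=stu030 and subject=physics, so the cell is —.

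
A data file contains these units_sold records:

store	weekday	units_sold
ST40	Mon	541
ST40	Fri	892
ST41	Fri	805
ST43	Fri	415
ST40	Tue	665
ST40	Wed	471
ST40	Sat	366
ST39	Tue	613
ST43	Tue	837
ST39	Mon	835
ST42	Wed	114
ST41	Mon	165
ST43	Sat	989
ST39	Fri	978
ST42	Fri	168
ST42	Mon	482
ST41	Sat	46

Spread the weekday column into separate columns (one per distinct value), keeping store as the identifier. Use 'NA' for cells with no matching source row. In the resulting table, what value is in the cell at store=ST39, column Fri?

978

The long row with store=ST39, weekday=Fri has units_sold=978.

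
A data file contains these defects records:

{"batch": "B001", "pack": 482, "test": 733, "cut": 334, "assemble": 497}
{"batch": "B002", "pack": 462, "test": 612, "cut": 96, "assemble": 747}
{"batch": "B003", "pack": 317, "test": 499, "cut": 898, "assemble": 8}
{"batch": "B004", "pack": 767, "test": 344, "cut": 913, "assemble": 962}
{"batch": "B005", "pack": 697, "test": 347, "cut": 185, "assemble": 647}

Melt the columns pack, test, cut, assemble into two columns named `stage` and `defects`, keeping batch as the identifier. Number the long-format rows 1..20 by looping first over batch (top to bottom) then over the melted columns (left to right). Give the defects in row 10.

499

20 rows total (5 × 4). Row 10: index ⌊(10-1)/4⌋ = 2 into batch → B003; (10-1) mod 4 = 1 into the melted columns → test.
So row 10 is (B003, test, 499); defects = 499.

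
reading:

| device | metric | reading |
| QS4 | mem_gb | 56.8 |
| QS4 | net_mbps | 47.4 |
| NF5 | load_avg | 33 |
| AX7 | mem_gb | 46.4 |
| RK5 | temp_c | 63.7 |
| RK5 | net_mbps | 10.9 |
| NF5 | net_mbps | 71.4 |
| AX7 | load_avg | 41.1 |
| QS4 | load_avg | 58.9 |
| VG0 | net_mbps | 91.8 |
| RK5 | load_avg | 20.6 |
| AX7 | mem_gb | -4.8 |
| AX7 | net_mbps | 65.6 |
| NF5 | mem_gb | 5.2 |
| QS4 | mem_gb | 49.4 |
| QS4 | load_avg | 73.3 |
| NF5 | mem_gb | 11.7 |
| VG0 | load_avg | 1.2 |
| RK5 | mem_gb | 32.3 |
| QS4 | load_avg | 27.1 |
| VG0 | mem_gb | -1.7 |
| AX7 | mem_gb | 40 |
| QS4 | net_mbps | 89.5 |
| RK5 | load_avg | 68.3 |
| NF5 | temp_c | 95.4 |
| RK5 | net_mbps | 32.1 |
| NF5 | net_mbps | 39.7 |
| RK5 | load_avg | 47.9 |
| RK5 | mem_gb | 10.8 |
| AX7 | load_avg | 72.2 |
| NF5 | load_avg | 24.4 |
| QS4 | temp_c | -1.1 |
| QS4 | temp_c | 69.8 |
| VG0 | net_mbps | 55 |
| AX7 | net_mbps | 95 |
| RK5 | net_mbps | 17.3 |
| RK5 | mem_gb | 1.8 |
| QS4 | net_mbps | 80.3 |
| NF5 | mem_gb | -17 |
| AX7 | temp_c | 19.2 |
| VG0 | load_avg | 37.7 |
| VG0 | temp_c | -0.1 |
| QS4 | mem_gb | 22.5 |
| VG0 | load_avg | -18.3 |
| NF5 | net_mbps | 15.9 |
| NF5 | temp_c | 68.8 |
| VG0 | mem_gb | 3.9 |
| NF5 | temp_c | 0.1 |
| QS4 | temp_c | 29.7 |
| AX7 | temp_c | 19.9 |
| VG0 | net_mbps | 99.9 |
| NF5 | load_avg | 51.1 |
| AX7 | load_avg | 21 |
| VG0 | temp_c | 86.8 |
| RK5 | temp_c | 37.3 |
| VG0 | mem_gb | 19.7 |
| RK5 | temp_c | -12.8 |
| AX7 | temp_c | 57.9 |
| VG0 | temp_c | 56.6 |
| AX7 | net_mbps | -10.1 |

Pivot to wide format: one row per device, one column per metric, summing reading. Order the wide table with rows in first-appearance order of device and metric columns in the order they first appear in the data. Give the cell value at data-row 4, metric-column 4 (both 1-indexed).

With rows in first-appearance order of device, row 4 is device=RK5. metric columns in first-appearance order: mem_gb, net_mbps, load_avg, temp_c; column 4 is temp_c.
Long rows with device=RK5, metric=temp_c: 63.7 + 37.3 + -12.8 = 88.2.

88.2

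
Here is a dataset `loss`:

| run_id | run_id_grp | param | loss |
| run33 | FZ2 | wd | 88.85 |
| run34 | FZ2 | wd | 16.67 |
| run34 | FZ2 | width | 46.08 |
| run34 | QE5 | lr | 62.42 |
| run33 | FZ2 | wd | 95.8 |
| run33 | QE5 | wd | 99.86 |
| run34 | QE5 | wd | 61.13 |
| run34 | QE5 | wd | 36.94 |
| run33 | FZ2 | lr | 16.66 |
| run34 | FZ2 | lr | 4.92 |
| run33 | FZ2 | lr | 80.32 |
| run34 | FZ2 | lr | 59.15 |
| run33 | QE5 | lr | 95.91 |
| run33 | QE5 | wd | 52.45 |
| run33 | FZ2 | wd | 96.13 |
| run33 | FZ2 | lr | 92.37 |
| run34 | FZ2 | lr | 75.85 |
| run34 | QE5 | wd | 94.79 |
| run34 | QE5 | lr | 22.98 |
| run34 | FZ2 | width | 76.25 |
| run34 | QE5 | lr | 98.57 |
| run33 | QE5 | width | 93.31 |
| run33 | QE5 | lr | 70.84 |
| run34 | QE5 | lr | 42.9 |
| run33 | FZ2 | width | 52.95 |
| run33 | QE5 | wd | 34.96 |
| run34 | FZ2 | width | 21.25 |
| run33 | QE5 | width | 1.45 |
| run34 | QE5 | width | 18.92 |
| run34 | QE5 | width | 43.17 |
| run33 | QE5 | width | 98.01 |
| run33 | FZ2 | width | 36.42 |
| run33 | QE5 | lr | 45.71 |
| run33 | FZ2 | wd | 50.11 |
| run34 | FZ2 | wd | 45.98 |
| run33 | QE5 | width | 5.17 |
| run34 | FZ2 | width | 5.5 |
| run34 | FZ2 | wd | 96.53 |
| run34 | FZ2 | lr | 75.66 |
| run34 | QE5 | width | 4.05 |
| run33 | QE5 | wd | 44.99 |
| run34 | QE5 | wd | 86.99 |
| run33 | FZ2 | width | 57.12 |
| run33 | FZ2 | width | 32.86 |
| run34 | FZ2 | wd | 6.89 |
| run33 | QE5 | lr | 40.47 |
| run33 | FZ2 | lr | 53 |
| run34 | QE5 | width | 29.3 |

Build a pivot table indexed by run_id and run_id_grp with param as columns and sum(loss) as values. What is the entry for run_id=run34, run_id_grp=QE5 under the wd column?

279.85

Rows with run_id=run34, run_id_grp=QE5 and param=wd: loss values are 61.13, 36.94, 94.79, 86.99.
61.13 + 36.94 + 94.79 + 86.99 = 279.85.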